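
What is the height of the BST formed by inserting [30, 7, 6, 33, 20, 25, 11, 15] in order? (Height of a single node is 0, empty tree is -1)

Insertion order: [30, 7, 6, 33, 20, 25, 11, 15]
Tree (level-order array): [30, 7, 33, 6, 20, None, None, None, None, 11, 25, None, 15]
Compute height bottom-up (empty subtree = -1):
  height(6) = 1 + max(-1, -1) = 0
  height(15) = 1 + max(-1, -1) = 0
  height(11) = 1 + max(-1, 0) = 1
  height(25) = 1 + max(-1, -1) = 0
  height(20) = 1 + max(1, 0) = 2
  height(7) = 1 + max(0, 2) = 3
  height(33) = 1 + max(-1, -1) = 0
  height(30) = 1 + max(3, 0) = 4
Height = 4


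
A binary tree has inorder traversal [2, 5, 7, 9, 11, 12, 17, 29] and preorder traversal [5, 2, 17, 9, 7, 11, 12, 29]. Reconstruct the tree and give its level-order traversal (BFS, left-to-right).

Inorder:  [2, 5, 7, 9, 11, 12, 17, 29]
Preorder: [5, 2, 17, 9, 7, 11, 12, 29]
Algorithm: preorder visits root first, so consume preorder in order;
for each root, split the current inorder slice at that value into
left-subtree inorder and right-subtree inorder, then recurse.
Recursive splits:
  root=5; inorder splits into left=[2], right=[7, 9, 11, 12, 17, 29]
  root=2; inorder splits into left=[], right=[]
  root=17; inorder splits into left=[7, 9, 11, 12], right=[29]
  root=9; inorder splits into left=[7], right=[11, 12]
  root=7; inorder splits into left=[], right=[]
  root=11; inorder splits into left=[], right=[12]
  root=12; inorder splits into left=[], right=[]
  root=29; inorder splits into left=[], right=[]
Reconstructed level-order: [5, 2, 17, 9, 29, 7, 11, 12]


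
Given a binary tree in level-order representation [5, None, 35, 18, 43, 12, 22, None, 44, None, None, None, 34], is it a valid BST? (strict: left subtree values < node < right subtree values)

Level-order array: [5, None, 35, 18, 43, 12, 22, None, 44, None, None, None, 34]
Validate using subtree bounds (lo, hi): at each node, require lo < value < hi,
then recurse left with hi=value and right with lo=value.
Preorder trace (stopping at first violation):
  at node 5 with bounds (-inf, +inf): OK
  at node 35 with bounds (5, +inf): OK
  at node 18 with bounds (5, 35): OK
  at node 12 with bounds (5, 18): OK
  at node 22 with bounds (18, 35): OK
  at node 34 with bounds (22, 35): OK
  at node 43 with bounds (35, +inf): OK
  at node 44 with bounds (43, +inf): OK
No violation found at any node.
Result: Valid BST


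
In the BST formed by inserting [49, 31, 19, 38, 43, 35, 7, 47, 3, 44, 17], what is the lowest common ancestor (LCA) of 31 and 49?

Tree insertion order: [49, 31, 19, 38, 43, 35, 7, 47, 3, 44, 17]
Tree (level-order array): [49, 31, None, 19, 38, 7, None, 35, 43, 3, 17, None, None, None, 47, None, None, None, None, 44]
In a BST, the LCA of p=31, q=49 is the first node v on the
root-to-leaf path with p <= v <= q (go left if both < v, right if both > v).
Walk from root:
  at 49: 31 <= 49 <= 49, this is the LCA
LCA = 49


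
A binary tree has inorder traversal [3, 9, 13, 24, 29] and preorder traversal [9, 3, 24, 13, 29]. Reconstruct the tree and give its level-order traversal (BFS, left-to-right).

Inorder:  [3, 9, 13, 24, 29]
Preorder: [9, 3, 24, 13, 29]
Algorithm: preorder visits root first, so consume preorder in order;
for each root, split the current inorder slice at that value into
left-subtree inorder and right-subtree inorder, then recurse.
Recursive splits:
  root=9; inorder splits into left=[3], right=[13, 24, 29]
  root=3; inorder splits into left=[], right=[]
  root=24; inorder splits into left=[13], right=[29]
  root=13; inorder splits into left=[], right=[]
  root=29; inorder splits into left=[], right=[]
Reconstructed level-order: [9, 3, 24, 13, 29]


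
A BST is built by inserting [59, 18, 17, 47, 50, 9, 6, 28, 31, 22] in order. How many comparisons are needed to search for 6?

Search path for 6: 59 -> 18 -> 17 -> 9 -> 6
Found: True
Comparisons: 5


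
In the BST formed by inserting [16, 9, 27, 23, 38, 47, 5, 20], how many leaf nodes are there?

Tree built from: [16, 9, 27, 23, 38, 47, 5, 20]
Tree (level-order array): [16, 9, 27, 5, None, 23, 38, None, None, 20, None, None, 47]
Rule: A leaf has 0 children.
Per-node child counts:
  node 16: 2 child(ren)
  node 9: 1 child(ren)
  node 5: 0 child(ren)
  node 27: 2 child(ren)
  node 23: 1 child(ren)
  node 20: 0 child(ren)
  node 38: 1 child(ren)
  node 47: 0 child(ren)
Matching nodes: [5, 20, 47]
Count of leaf nodes: 3


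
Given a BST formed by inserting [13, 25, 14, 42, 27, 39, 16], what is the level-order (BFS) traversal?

Tree insertion order: [13, 25, 14, 42, 27, 39, 16]
Tree (level-order array): [13, None, 25, 14, 42, None, 16, 27, None, None, None, None, 39]
BFS from the root, enqueuing left then right child of each popped node:
  queue [13] -> pop 13, enqueue [25], visited so far: [13]
  queue [25] -> pop 25, enqueue [14, 42], visited so far: [13, 25]
  queue [14, 42] -> pop 14, enqueue [16], visited so far: [13, 25, 14]
  queue [42, 16] -> pop 42, enqueue [27], visited so far: [13, 25, 14, 42]
  queue [16, 27] -> pop 16, enqueue [none], visited so far: [13, 25, 14, 42, 16]
  queue [27] -> pop 27, enqueue [39], visited so far: [13, 25, 14, 42, 16, 27]
  queue [39] -> pop 39, enqueue [none], visited so far: [13, 25, 14, 42, 16, 27, 39]
Result: [13, 25, 14, 42, 16, 27, 39]


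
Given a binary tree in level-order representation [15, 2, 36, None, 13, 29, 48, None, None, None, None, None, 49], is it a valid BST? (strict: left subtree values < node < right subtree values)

Level-order array: [15, 2, 36, None, 13, 29, 48, None, None, None, None, None, 49]
Validate using subtree bounds (lo, hi): at each node, require lo < value < hi,
then recurse left with hi=value and right with lo=value.
Preorder trace (stopping at first violation):
  at node 15 with bounds (-inf, +inf): OK
  at node 2 with bounds (-inf, 15): OK
  at node 13 with bounds (2, 15): OK
  at node 36 with bounds (15, +inf): OK
  at node 29 with bounds (15, 36): OK
  at node 48 with bounds (36, +inf): OK
  at node 49 with bounds (48, +inf): OK
No violation found at any node.
Result: Valid BST


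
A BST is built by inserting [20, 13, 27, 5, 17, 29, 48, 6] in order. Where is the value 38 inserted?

Starting tree (level order): [20, 13, 27, 5, 17, None, 29, None, 6, None, None, None, 48]
Insertion path: 20 -> 27 -> 29 -> 48
Result: insert 38 as left child of 48
Final tree (level order): [20, 13, 27, 5, 17, None, 29, None, 6, None, None, None, 48, None, None, 38]


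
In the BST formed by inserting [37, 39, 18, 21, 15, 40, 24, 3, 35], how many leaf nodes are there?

Tree built from: [37, 39, 18, 21, 15, 40, 24, 3, 35]
Tree (level-order array): [37, 18, 39, 15, 21, None, 40, 3, None, None, 24, None, None, None, None, None, 35]
Rule: A leaf has 0 children.
Per-node child counts:
  node 37: 2 child(ren)
  node 18: 2 child(ren)
  node 15: 1 child(ren)
  node 3: 0 child(ren)
  node 21: 1 child(ren)
  node 24: 1 child(ren)
  node 35: 0 child(ren)
  node 39: 1 child(ren)
  node 40: 0 child(ren)
Matching nodes: [3, 35, 40]
Count of leaf nodes: 3


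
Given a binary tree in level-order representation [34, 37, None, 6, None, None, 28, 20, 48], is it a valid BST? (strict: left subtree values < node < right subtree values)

Level-order array: [34, 37, None, 6, None, None, 28, 20, 48]
Validate using subtree bounds (lo, hi): at each node, require lo < value < hi,
then recurse left with hi=value and right with lo=value.
Preorder trace (stopping at first violation):
  at node 34 with bounds (-inf, +inf): OK
  at node 37 with bounds (-inf, 34): VIOLATION
Node 37 violates its bound: not (-inf < 37 < 34).
Result: Not a valid BST


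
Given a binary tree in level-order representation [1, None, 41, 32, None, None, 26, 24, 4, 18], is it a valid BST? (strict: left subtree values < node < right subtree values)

Level-order array: [1, None, 41, 32, None, None, 26, 24, 4, 18]
Validate using subtree bounds (lo, hi): at each node, require lo < value < hi,
then recurse left with hi=value and right with lo=value.
Preorder trace (stopping at first violation):
  at node 1 with bounds (-inf, +inf): OK
  at node 41 with bounds (1, +inf): OK
  at node 32 with bounds (1, 41): OK
  at node 26 with bounds (32, 41): VIOLATION
Node 26 violates its bound: not (32 < 26 < 41).
Result: Not a valid BST


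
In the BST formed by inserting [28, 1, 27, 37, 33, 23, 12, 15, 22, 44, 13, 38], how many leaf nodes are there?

Tree built from: [28, 1, 27, 37, 33, 23, 12, 15, 22, 44, 13, 38]
Tree (level-order array): [28, 1, 37, None, 27, 33, 44, 23, None, None, None, 38, None, 12, None, None, None, None, 15, 13, 22]
Rule: A leaf has 0 children.
Per-node child counts:
  node 28: 2 child(ren)
  node 1: 1 child(ren)
  node 27: 1 child(ren)
  node 23: 1 child(ren)
  node 12: 1 child(ren)
  node 15: 2 child(ren)
  node 13: 0 child(ren)
  node 22: 0 child(ren)
  node 37: 2 child(ren)
  node 33: 0 child(ren)
  node 44: 1 child(ren)
  node 38: 0 child(ren)
Matching nodes: [13, 22, 33, 38]
Count of leaf nodes: 4


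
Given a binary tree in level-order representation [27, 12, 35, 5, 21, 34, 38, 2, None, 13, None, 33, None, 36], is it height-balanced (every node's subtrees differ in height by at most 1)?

Tree (level-order array): [27, 12, 35, 5, 21, 34, 38, 2, None, 13, None, 33, None, 36]
Definition: a tree is height-balanced if, at every node, |h(left) - h(right)| <= 1 (empty subtree has height -1).
Bottom-up per-node check:
  node 2: h_left=-1, h_right=-1, diff=0 [OK], height=0
  node 5: h_left=0, h_right=-1, diff=1 [OK], height=1
  node 13: h_left=-1, h_right=-1, diff=0 [OK], height=0
  node 21: h_left=0, h_right=-1, diff=1 [OK], height=1
  node 12: h_left=1, h_right=1, diff=0 [OK], height=2
  node 33: h_left=-1, h_right=-1, diff=0 [OK], height=0
  node 34: h_left=0, h_right=-1, diff=1 [OK], height=1
  node 36: h_left=-1, h_right=-1, diff=0 [OK], height=0
  node 38: h_left=0, h_right=-1, diff=1 [OK], height=1
  node 35: h_left=1, h_right=1, diff=0 [OK], height=2
  node 27: h_left=2, h_right=2, diff=0 [OK], height=3
All nodes satisfy the balance condition.
Result: Balanced


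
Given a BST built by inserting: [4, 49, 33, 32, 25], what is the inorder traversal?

Tree insertion order: [4, 49, 33, 32, 25]
Tree (level-order array): [4, None, 49, 33, None, 32, None, 25]
Inorder traversal: [4, 25, 32, 33, 49]


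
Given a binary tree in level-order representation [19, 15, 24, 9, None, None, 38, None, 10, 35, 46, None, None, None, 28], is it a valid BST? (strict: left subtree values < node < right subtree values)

Level-order array: [19, 15, 24, 9, None, None, 38, None, 10, 35, 46, None, None, None, 28]
Validate using subtree bounds (lo, hi): at each node, require lo < value < hi,
then recurse left with hi=value and right with lo=value.
Preorder trace (stopping at first violation):
  at node 19 with bounds (-inf, +inf): OK
  at node 15 with bounds (-inf, 19): OK
  at node 9 with bounds (-inf, 15): OK
  at node 10 with bounds (9, 15): OK
  at node 24 with bounds (19, +inf): OK
  at node 38 with bounds (24, +inf): OK
  at node 35 with bounds (24, 38): OK
  at node 28 with bounds (35, 38): VIOLATION
Node 28 violates its bound: not (35 < 28 < 38).
Result: Not a valid BST


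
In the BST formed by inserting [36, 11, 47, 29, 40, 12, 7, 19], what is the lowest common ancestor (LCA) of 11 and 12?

Tree insertion order: [36, 11, 47, 29, 40, 12, 7, 19]
Tree (level-order array): [36, 11, 47, 7, 29, 40, None, None, None, 12, None, None, None, None, 19]
In a BST, the LCA of p=11, q=12 is the first node v on the
root-to-leaf path with p <= v <= q (go left if both < v, right if both > v).
Walk from root:
  at 36: both 11 and 12 < 36, go left
  at 11: 11 <= 11 <= 12, this is the LCA
LCA = 11


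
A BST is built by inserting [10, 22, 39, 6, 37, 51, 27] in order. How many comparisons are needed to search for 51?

Search path for 51: 10 -> 22 -> 39 -> 51
Found: True
Comparisons: 4


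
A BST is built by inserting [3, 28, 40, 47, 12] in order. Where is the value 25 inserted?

Starting tree (level order): [3, None, 28, 12, 40, None, None, None, 47]
Insertion path: 3 -> 28 -> 12
Result: insert 25 as right child of 12
Final tree (level order): [3, None, 28, 12, 40, None, 25, None, 47]


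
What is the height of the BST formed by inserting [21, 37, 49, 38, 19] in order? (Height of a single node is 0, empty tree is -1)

Insertion order: [21, 37, 49, 38, 19]
Tree (level-order array): [21, 19, 37, None, None, None, 49, 38]
Compute height bottom-up (empty subtree = -1):
  height(19) = 1 + max(-1, -1) = 0
  height(38) = 1 + max(-1, -1) = 0
  height(49) = 1 + max(0, -1) = 1
  height(37) = 1 + max(-1, 1) = 2
  height(21) = 1 + max(0, 2) = 3
Height = 3


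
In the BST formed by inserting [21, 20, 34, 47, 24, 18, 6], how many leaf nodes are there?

Tree built from: [21, 20, 34, 47, 24, 18, 6]
Tree (level-order array): [21, 20, 34, 18, None, 24, 47, 6]
Rule: A leaf has 0 children.
Per-node child counts:
  node 21: 2 child(ren)
  node 20: 1 child(ren)
  node 18: 1 child(ren)
  node 6: 0 child(ren)
  node 34: 2 child(ren)
  node 24: 0 child(ren)
  node 47: 0 child(ren)
Matching nodes: [6, 24, 47]
Count of leaf nodes: 3


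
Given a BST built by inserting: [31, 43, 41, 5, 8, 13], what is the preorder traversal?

Tree insertion order: [31, 43, 41, 5, 8, 13]
Tree (level-order array): [31, 5, 43, None, 8, 41, None, None, 13]
Preorder traversal: [31, 5, 8, 13, 43, 41]


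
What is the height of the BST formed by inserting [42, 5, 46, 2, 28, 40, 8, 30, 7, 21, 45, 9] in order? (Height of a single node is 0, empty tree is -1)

Insertion order: [42, 5, 46, 2, 28, 40, 8, 30, 7, 21, 45, 9]
Tree (level-order array): [42, 5, 46, 2, 28, 45, None, None, None, 8, 40, None, None, 7, 21, 30, None, None, None, 9]
Compute height bottom-up (empty subtree = -1):
  height(2) = 1 + max(-1, -1) = 0
  height(7) = 1 + max(-1, -1) = 0
  height(9) = 1 + max(-1, -1) = 0
  height(21) = 1 + max(0, -1) = 1
  height(8) = 1 + max(0, 1) = 2
  height(30) = 1 + max(-1, -1) = 0
  height(40) = 1 + max(0, -1) = 1
  height(28) = 1 + max(2, 1) = 3
  height(5) = 1 + max(0, 3) = 4
  height(45) = 1 + max(-1, -1) = 0
  height(46) = 1 + max(0, -1) = 1
  height(42) = 1 + max(4, 1) = 5
Height = 5


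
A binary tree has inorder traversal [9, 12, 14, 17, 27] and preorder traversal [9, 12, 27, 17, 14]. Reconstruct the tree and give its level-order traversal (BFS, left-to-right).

Inorder:  [9, 12, 14, 17, 27]
Preorder: [9, 12, 27, 17, 14]
Algorithm: preorder visits root first, so consume preorder in order;
for each root, split the current inorder slice at that value into
left-subtree inorder and right-subtree inorder, then recurse.
Recursive splits:
  root=9; inorder splits into left=[], right=[12, 14, 17, 27]
  root=12; inorder splits into left=[], right=[14, 17, 27]
  root=27; inorder splits into left=[14, 17], right=[]
  root=17; inorder splits into left=[14], right=[]
  root=14; inorder splits into left=[], right=[]
Reconstructed level-order: [9, 12, 27, 17, 14]


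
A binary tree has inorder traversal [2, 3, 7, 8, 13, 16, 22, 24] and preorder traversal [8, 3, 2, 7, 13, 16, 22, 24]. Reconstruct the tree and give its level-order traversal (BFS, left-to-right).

Inorder:  [2, 3, 7, 8, 13, 16, 22, 24]
Preorder: [8, 3, 2, 7, 13, 16, 22, 24]
Algorithm: preorder visits root first, so consume preorder in order;
for each root, split the current inorder slice at that value into
left-subtree inorder and right-subtree inorder, then recurse.
Recursive splits:
  root=8; inorder splits into left=[2, 3, 7], right=[13, 16, 22, 24]
  root=3; inorder splits into left=[2], right=[7]
  root=2; inorder splits into left=[], right=[]
  root=7; inorder splits into left=[], right=[]
  root=13; inorder splits into left=[], right=[16, 22, 24]
  root=16; inorder splits into left=[], right=[22, 24]
  root=22; inorder splits into left=[], right=[24]
  root=24; inorder splits into left=[], right=[]
Reconstructed level-order: [8, 3, 13, 2, 7, 16, 22, 24]


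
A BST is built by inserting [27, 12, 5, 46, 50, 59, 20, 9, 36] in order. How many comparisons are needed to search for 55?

Search path for 55: 27 -> 46 -> 50 -> 59
Found: False
Comparisons: 4


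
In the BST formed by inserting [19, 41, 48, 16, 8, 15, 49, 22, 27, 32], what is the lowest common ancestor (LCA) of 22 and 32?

Tree insertion order: [19, 41, 48, 16, 8, 15, 49, 22, 27, 32]
Tree (level-order array): [19, 16, 41, 8, None, 22, 48, None, 15, None, 27, None, 49, None, None, None, 32]
In a BST, the LCA of p=22, q=32 is the first node v on the
root-to-leaf path with p <= v <= q (go left if both < v, right if both > v).
Walk from root:
  at 19: both 22 and 32 > 19, go right
  at 41: both 22 and 32 < 41, go left
  at 22: 22 <= 22 <= 32, this is the LCA
LCA = 22


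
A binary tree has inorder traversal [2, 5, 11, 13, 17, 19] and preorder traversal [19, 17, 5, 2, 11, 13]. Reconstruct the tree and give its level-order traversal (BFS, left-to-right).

Inorder:  [2, 5, 11, 13, 17, 19]
Preorder: [19, 17, 5, 2, 11, 13]
Algorithm: preorder visits root first, so consume preorder in order;
for each root, split the current inorder slice at that value into
left-subtree inorder and right-subtree inorder, then recurse.
Recursive splits:
  root=19; inorder splits into left=[2, 5, 11, 13, 17], right=[]
  root=17; inorder splits into left=[2, 5, 11, 13], right=[]
  root=5; inorder splits into left=[2], right=[11, 13]
  root=2; inorder splits into left=[], right=[]
  root=11; inorder splits into left=[], right=[13]
  root=13; inorder splits into left=[], right=[]
Reconstructed level-order: [19, 17, 5, 2, 11, 13]


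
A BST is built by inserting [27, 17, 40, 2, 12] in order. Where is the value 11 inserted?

Starting tree (level order): [27, 17, 40, 2, None, None, None, None, 12]
Insertion path: 27 -> 17 -> 2 -> 12
Result: insert 11 as left child of 12
Final tree (level order): [27, 17, 40, 2, None, None, None, None, 12, 11]


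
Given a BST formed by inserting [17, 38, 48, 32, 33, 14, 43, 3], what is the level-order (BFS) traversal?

Tree insertion order: [17, 38, 48, 32, 33, 14, 43, 3]
Tree (level-order array): [17, 14, 38, 3, None, 32, 48, None, None, None, 33, 43]
BFS from the root, enqueuing left then right child of each popped node:
  queue [17] -> pop 17, enqueue [14, 38], visited so far: [17]
  queue [14, 38] -> pop 14, enqueue [3], visited so far: [17, 14]
  queue [38, 3] -> pop 38, enqueue [32, 48], visited so far: [17, 14, 38]
  queue [3, 32, 48] -> pop 3, enqueue [none], visited so far: [17, 14, 38, 3]
  queue [32, 48] -> pop 32, enqueue [33], visited so far: [17, 14, 38, 3, 32]
  queue [48, 33] -> pop 48, enqueue [43], visited so far: [17, 14, 38, 3, 32, 48]
  queue [33, 43] -> pop 33, enqueue [none], visited so far: [17, 14, 38, 3, 32, 48, 33]
  queue [43] -> pop 43, enqueue [none], visited so far: [17, 14, 38, 3, 32, 48, 33, 43]
Result: [17, 14, 38, 3, 32, 48, 33, 43]


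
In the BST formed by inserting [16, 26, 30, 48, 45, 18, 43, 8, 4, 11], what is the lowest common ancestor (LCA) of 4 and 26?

Tree insertion order: [16, 26, 30, 48, 45, 18, 43, 8, 4, 11]
Tree (level-order array): [16, 8, 26, 4, 11, 18, 30, None, None, None, None, None, None, None, 48, 45, None, 43]
In a BST, the LCA of p=4, q=26 is the first node v on the
root-to-leaf path with p <= v <= q (go left if both < v, right if both > v).
Walk from root:
  at 16: 4 <= 16 <= 26, this is the LCA
LCA = 16


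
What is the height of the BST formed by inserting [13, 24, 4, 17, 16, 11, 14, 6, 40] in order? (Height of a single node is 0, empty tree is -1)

Insertion order: [13, 24, 4, 17, 16, 11, 14, 6, 40]
Tree (level-order array): [13, 4, 24, None, 11, 17, 40, 6, None, 16, None, None, None, None, None, 14]
Compute height bottom-up (empty subtree = -1):
  height(6) = 1 + max(-1, -1) = 0
  height(11) = 1 + max(0, -1) = 1
  height(4) = 1 + max(-1, 1) = 2
  height(14) = 1 + max(-1, -1) = 0
  height(16) = 1 + max(0, -1) = 1
  height(17) = 1 + max(1, -1) = 2
  height(40) = 1 + max(-1, -1) = 0
  height(24) = 1 + max(2, 0) = 3
  height(13) = 1 + max(2, 3) = 4
Height = 4


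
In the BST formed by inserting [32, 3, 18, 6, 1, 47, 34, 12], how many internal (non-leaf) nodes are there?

Tree built from: [32, 3, 18, 6, 1, 47, 34, 12]
Tree (level-order array): [32, 3, 47, 1, 18, 34, None, None, None, 6, None, None, None, None, 12]
Rule: An internal node has at least one child.
Per-node child counts:
  node 32: 2 child(ren)
  node 3: 2 child(ren)
  node 1: 0 child(ren)
  node 18: 1 child(ren)
  node 6: 1 child(ren)
  node 12: 0 child(ren)
  node 47: 1 child(ren)
  node 34: 0 child(ren)
Matching nodes: [32, 3, 18, 6, 47]
Count of internal (non-leaf) nodes: 5


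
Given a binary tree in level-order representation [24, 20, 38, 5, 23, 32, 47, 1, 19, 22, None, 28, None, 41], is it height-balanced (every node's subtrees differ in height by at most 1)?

Tree (level-order array): [24, 20, 38, 5, 23, 32, 47, 1, 19, 22, None, 28, None, 41]
Definition: a tree is height-balanced if, at every node, |h(left) - h(right)| <= 1 (empty subtree has height -1).
Bottom-up per-node check:
  node 1: h_left=-1, h_right=-1, diff=0 [OK], height=0
  node 19: h_left=-1, h_right=-1, diff=0 [OK], height=0
  node 5: h_left=0, h_right=0, diff=0 [OK], height=1
  node 22: h_left=-1, h_right=-1, diff=0 [OK], height=0
  node 23: h_left=0, h_right=-1, diff=1 [OK], height=1
  node 20: h_left=1, h_right=1, diff=0 [OK], height=2
  node 28: h_left=-1, h_right=-1, diff=0 [OK], height=0
  node 32: h_left=0, h_right=-1, diff=1 [OK], height=1
  node 41: h_left=-1, h_right=-1, diff=0 [OK], height=0
  node 47: h_left=0, h_right=-1, diff=1 [OK], height=1
  node 38: h_left=1, h_right=1, diff=0 [OK], height=2
  node 24: h_left=2, h_right=2, diff=0 [OK], height=3
All nodes satisfy the balance condition.
Result: Balanced


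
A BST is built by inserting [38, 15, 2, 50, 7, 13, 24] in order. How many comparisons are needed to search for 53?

Search path for 53: 38 -> 50
Found: False
Comparisons: 2


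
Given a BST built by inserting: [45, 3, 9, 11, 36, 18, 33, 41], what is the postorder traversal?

Tree insertion order: [45, 3, 9, 11, 36, 18, 33, 41]
Tree (level-order array): [45, 3, None, None, 9, None, 11, None, 36, 18, 41, None, 33]
Postorder traversal: [33, 18, 41, 36, 11, 9, 3, 45]


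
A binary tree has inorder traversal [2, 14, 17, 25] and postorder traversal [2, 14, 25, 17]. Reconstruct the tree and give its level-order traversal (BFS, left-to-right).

Inorder:   [2, 14, 17, 25]
Postorder: [2, 14, 25, 17]
Algorithm: postorder visits root last, so walk postorder right-to-left;
each value is the root of the current inorder slice — split it at that
value, recurse on the right subtree first, then the left.
Recursive splits:
  root=17; inorder splits into left=[2, 14], right=[25]
  root=25; inorder splits into left=[], right=[]
  root=14; inorder splits into left=[2], right=[]
  root=2; inorder splits into left=[], right=[]
Reconstructed level-order: [17, 14, 25, 2]


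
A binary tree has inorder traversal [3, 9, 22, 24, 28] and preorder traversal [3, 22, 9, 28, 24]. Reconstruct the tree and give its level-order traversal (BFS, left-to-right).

Inorder:  [3, 9, 22, 24, 28]
Preorder: [3, 22, 9, 28, 24]
Algorithm: preorder visits root first, so consume preorder in order;
for each root, split the current inorder slice at that value into
left-subtree inorder and right-subtree inorder, then recurse.
Recursive splits:
  root=3; inorder splits into left=[], right=[9, 22, 24, 28]
  root=22; inorder splits into left=[9], right=[24, 28]
  root=9; inorder splits into left=[], right=[]
  root=28; inorder splits into left=[24], right=[]
  root=24; inorder splits into left=[], right=[]
Reconstructed level-order: [3, 22, 9, 28, 24]


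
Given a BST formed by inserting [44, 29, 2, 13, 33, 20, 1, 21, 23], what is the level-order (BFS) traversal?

Tree insertion order: [44, 29, 2, 13, 33, 20, 1, 21, 23]
Tree (level-order array): [44, 29, None, 2, 33, 1, 13, None, None, None, None, None, 20, None, 21, None, 23]
BFS from the root, enqueuing left then right child of each popped node:
  queue [44] -> pop 44, enqueue [29], visited so far: [44]
  queue [29] -> pop 29, enqueue [2, 33], visited so far: [44, 29]
  queue [2, 33] -> pop 2, enqueue [1, 13], visited so far: [44, 29, 2]
  queue [33, 1, 13] -> pop 33, enqueue [none], visited so far: [44, 29, 2, 33]
  queue [1, 13] -> pop 1, enqueue [none], visited so far: [44, 29, 2, 33, 1]
  queue [13] -> pop 13, enqueue [20], visited so far: [44, 29, 2, 33, 1, 13]
  queue [20] -> pop 20, enqueue [21], visited so far: [44, 29, 2, 33, 1, 13, 20]
  queue [21] -> pop 21, enqueue [23], visited so far: [44, 29, 2, 33, 1, 13, 20, 21]
  queue [23] -> pop 23, enqueue [none], visited so far: [44, 29, 2, 33, 1, 13, 20, 21, 23]
Result: [44, 29, 2, 33, 1, 13, 20, 21, 23]


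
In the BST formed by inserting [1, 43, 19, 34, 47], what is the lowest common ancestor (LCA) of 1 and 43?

Tree insertion order: [1, 43, 19, 34, 47]
Tree (level-order array): [1, None, 43, 19, 47, None, 34]
In a BST, the LCA of p=1, q=43 is the first node v on the
root-to-leaf path with p <= v <= q (go left if both < v, right if both > v).
Walk from root:
  at 1: 1 <= 1 <= 43, this is the LCA
LCA = 1


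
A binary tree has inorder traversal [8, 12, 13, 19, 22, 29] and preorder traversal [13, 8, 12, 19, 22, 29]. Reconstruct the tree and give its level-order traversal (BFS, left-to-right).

Inorder:  [8, 12, 13, 19, 22, 29]
Preorder: [13, 8, 12, 19, 22, 29]
Algorithm: preorder visits root first, so consume preorder in order;
for each root, split the current inorder slice at that value into
left-subtree inorder and right-subtree inorder, then recurse.
Recursive splits:
  root=13; inorder splits into left=[8, 12], right=[19, 22, 29]
  root=8; inorder splits into left=[], right=[12]
  root=12; inorder splits into left=[], right=[]
  root=19; inorder splits into left=[], right=[22, 29]
  root=22; inorder splits into left=[], right=[29]
  root=29; inorder splits into left=[], right=[]
Reconstructed level-order: [13, 8, 19, 12, 22, 29]


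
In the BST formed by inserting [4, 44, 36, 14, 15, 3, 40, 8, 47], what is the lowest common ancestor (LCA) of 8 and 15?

Tree insertion order: [4, 44, 36, 14, 15, 3, 40, 8, 47]
Tree (level-order array): [4, 3, 44, None, None, 36, 47, 14, 40, None, None, 8, 15]
In a BST, the LCA of p=8, q=15 is the first node v on the
root-to-leaf path with p <= v <= q (go left if both < v, right if both > v).
Walk from root:
  at 4: both 8 and 15 > 4, go right
  at 44: both 8 and 15 < 44, go left
  at 36: both 8 and 15 < 36, go left
  at 14: 8 <= 14 <= 15, this is the LCA
LCA = 14


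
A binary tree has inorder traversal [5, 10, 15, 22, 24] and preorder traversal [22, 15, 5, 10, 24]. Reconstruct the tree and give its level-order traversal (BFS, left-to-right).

Inorder:  [5, 10, 15, 22, 24]
Preorder: [22, 15, 5, 10, 24]
Algorithm: preorder visits root first, so consume preorder in order;
for each root, split the current inorder slice at that value into
left-subtree inorder and right-subtree inorder, then recurse.
Recursive splits:
  root=22; inorder splits into left=[5, 10, 15], right=[24]
  root=15; inorder splits into left=[5, 10], right=[]
  root=5; inorder splits into left=[], right=[10]
  root=10; inorder splits into left=[], right=[]
  root=24; inorder splits into left=[], right=[]
Reconstructed level-order: [22, 15, 24, 5, 10]


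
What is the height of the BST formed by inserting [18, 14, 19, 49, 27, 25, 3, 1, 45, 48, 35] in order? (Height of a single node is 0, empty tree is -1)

Insertion order: [18, 14, 19, 49, 27, 25, 3, 1, 45, 48, 35]
Tree (level-order array): [18, 14, 19, 3, None, None, 49, 1, None, 27, None, None, None, 25, 45, None, None, 35, 48]
Compute height bottom-up (empty subtree = -1):
  height(1) = 1 + max(-1, -1) = 0
  height(3) = 1 + max(0, -1) = 1
  height(14) = 1 + max(1, -1) = 2
  height(25) = 1 + max(-1, -1) = 0
  height(35) = 1 + max(-1, -1) = 0
  height(48) = 1 + max(-1, -1) = 0
  height(45) = 1 + max(0, 0) = 1
  height(27) = 1 + max(0, 1) = 2
  height(49) = 1 + max(2, -1) = 3
  height(19) = 1 + max(-1, 3) = 4
  height(18) = 1 + max(2, 4) = 5
Height = 5


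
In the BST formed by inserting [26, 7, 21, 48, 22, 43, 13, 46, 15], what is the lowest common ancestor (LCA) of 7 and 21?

Tree insertion order: [26, 7, 21, 48, 22, 43, 13, 46, 15]
Tree (level-order array): [26, 7, 48, None, 21, 43, None, 13, 22, None, 46, None, 15]
In a BST, the LCA of p=7, q=21 is the first node v on the
root-to-leaf path with p <= v <= q (go left if both < v, right if both > v).
Walk from root:
  at 26: both 7 and 21 < 26, go left
  at 7: 7 <= 7 <= 21, this is the LCA
LCA = 7


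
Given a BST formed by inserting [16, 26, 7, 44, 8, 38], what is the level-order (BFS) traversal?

Tree insertion order: [16, 26, 7, 44, 8, 38]
Tree (level-order array): [16, 7, 26, None, 8, None, 44, None, None, 38]
BFS from the root, enqueuing left then right child of each popped node:
  queue [16] -> pop 16, enqueue [7, 26], visited so far: [16]
  queue [7, 26] -> pop 7, enqueue [8], visited so far: [16, 7]
  queue [26, 8] -> pop 26, enqueue [44], visited so far: [16, 7, 26]
  queue [8, 44] -> pop 8, enqueue [none], visited so far: [16, 7, 26, 8]
  queue [44] -> pop 44, enqueue [38], visited so far: [16, 7, 26, 8, 44]
  queue [38] -> pop 38, enqueue [none], visited so far: [16, 7, 26, 8, 44, 38]
Result: [16, 7, 26, 8, 44, 38]


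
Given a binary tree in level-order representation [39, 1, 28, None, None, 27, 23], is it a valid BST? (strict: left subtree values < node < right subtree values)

Level-order array: [39, 1, 28, None, None, 27, 23]
Validate using subtree bounds (lo, hi): at each node, require lo < value < hi,
then recurse left with hi=value and right with lo=value.
Preorder trace (stopping at first violation):
  at node 39 with bounds (-inf, +inf): OK
  at node 1 with bounds (-inf, 39): OK
  at node 28 with bounds (39, +inf): VIOLATION
Node 28 violates its bound: not (39 < 28 < +inf).
Result: Not a valid BST


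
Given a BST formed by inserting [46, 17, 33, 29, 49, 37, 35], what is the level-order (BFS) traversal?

Tree insertion order: [46, 17, 33, 29, 49, 37, 35]
Tree (level-order array): [46, 17, 49, None, 33, None, None, 29, 37, None, None, 35]
BFS from the root, enqueuing left then right child of each popped node:
  queue [46] -> pop 46, enqueue [17, 49], visited so far: [46]
  queue [17, 49] -> pop 17, enqueue [33], visited so far: [46, 17]
  queue [49, 33] -> pop 49, enqueue [none], visited so far: [46, 17, 49]
  queue [33] -> pop 33, enqueue [29, 37], visited so far: [46, 17, 49, 33]
  queue [29, 37] -> pop 29, enqueue [none], visited so far: [46, 17, 49, 33, 29]
  queue [37] -> pop 37, enqueue [35], visited so far: [46, 17, 49, 33, 29, 37]
  queue [35] -> pop 35, enqueue [none], visited so far: [46, 17, 49, 33, 29, 37, 35]
Result: [46, 17, 49, 33, 29, 37, 35]


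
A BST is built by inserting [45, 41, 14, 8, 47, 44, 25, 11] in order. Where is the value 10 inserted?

Starting tree (level order): [45, 41, 47, 14, 44, None, None, 8, 25, None, None, None, 11]
Insertion path: 45 -> 41 -> 14 -> 8 -> 11
Result: insert 10 as left child of 11
Final tree (level order): [45, 41, 47, 14, 44, None, None, 8, 25, None, None, None, 11, None, None, 10]


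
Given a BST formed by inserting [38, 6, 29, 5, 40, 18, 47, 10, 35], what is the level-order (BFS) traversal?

Tree insertion order: [38, 6, 29, 5, 40, 18, 47, 10, 35]
Tree (level-order array): [38, 6, 40, 5, 29, None, 47, None, None, 18, 35, None, None, 10]
BFS from the root, enqueuing left then right child of each popped node:
  queue [38] -> pop 38, enqueue [6, 40], visited so far: [38]
  queue [6, 40] -> pop 6, enqueue [5, 29], visited so far: [38, 6]
  queue [40, 5, 29] -> pop 40, enqueue [47], visited so far: [38, 6, 40]
  queue [5, 29, 47] -> pop 5, enqueue [none], visited so far: [38, 6, 40, 5]
  queue [29, 47] -> pop 29, enqueue [18, 35], visited so far: [38, 6, 40, 5, 29]
  queue [47, 18, 35] -> pop 47, enqueue [none], visited so far: [38, 6, 40, 5, 29, 47]
  queue [18, 35] -> pop 18, enqueue [10], visited so far: [38, 6, 40, 5, 29, 47, 18]
  queue [35, 10] -> pop 35, enqueue [none], visited so far: [38, 6, 40, 5, 29, 47, 18, 35]
  queue [10] -> pop 10, enqueue [none], visited so far: [38, 6, 40, 5, 29, 47, 18, 35, 10]
Result: [38, 6, 40, 5, 29, 47, 18, 35, 10]


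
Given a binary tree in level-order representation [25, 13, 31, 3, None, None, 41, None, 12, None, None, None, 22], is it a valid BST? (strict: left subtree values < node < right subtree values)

Level-order array: [25, 13, 31, 3, None, None, 41, None, 12, None, None, None, 22]
Validate using subtree bounds (lo, hi): at each node, require lo < value < hi,
then recurse left with hi=value and right with lo=value.
Preorder trace (stopping at first violation):
  at node 25 with bounds (-inf, +inf): OK
  at node 13 with bounds (-inf, 25): OK
  at node 3 with bounds (-inf, 13): OK
  at node 12 with bounds (3, 13): OK
  at node 22 with bounds (12, 13): VIOLATION
Node 22 violates its bound: not (12 < 22 < 13).
Result: Not a valid BST


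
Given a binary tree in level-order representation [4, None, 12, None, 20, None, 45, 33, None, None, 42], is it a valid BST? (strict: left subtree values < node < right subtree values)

Level-order array: [4, None, 12, None, 20, None, 45, 33, None, None, 42]
Validate using subtree bounds (lo, hi): at each node, require lo < value < hi,
then recurse left with hi=value and right with lo=value.
Preorder trace (stopping at first violation):
  at node 4 with bounds (-inf, +inf): OK
  at node 12 with bounds (4, +inf): OK
  at node 20 with bounds (12, +inf): OK
  at node 45 with bounds (20, +inf): OK
  at node 33 with bounds (20, 45): OK
  at node 42 with bounds (33, 45): OK
No violation found at any node.
Result: Valid BST


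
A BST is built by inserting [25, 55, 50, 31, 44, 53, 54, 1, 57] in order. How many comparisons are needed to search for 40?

Search path for 40: 25 -> 55 -> 50 -> 31 -> 44
Found: False
Comparisons: 5


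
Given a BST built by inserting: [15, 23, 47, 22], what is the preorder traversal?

Tree insertion order: [15, 23, 47, 22]
Tree (level-order array): [15, None, 23, 22, 47]
Preorder traversal: [15, 23, 22, 47]


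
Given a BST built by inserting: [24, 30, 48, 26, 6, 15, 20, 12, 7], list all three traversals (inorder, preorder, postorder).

Tree insertion order: [24, 30, 48, 26, 6, 15, 20, 12, 7]
Tree (level-order array): [24, 6, 30, None, 15, 26, 48, 12, 20, None, None, None, None, 7]
Inorder (L, root, R): [6, 7, 12, 15, 20, 24, 26, 30, 48]
Preorder (root, L, R): [24, 6, 15, 12, 7, 20, 30, 26, 48]
Postorder (L, R, root): [7, 12, 20, 15, 6, 26, 48, 30, 24]


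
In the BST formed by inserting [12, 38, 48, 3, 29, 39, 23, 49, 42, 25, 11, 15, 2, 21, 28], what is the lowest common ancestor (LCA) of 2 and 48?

Tree insertion order: [12, 38, 48, 3, 29, 39, 23, 49, 42, 25, 11, 15, 2, 21, 28]
Tree (level-order array): [12, 3, 38, 2, 11, 29, 48, None, None, None, None, 23, None, 39, 49, 15, 25, None, 42, None, None, None, 21, None, 28]
In a BST, the LCA of p=2, q=48 is the first node v on the
root-to-leaf path with p <= v <= q (go left if both < v, right if both > v).
Walk from root:
  at 12: 2 <= 12 <= 48, this is the LCA
LCA = 12


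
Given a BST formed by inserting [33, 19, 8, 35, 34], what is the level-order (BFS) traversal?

Tree insertion order: [33, 19, 8, 35, 34]
Tree (level-order array): [33, 19, 35, 8, None, 34]
BFS from the root, enqueuing left then right child of each popped node:
  queue [33] -> pop 33, enqueue [19, 35], visited so far: [33]
  queue [19, 35] -> pop 19, enqueue [8], visited so far: [33, 19]
  queue [35, 8] -> pop 35, enqueue [34], visited so far: [33, 19, 35]
  queue [8, 34] -> pop 8, enqueue [none], visited so far: [33, 19, 35, 8]
  queue [34] -> pop 34, enqueue [none], visited so far: [33, 19, 35, 8, 34]
Result: [33, 19, 35, 8, 34]


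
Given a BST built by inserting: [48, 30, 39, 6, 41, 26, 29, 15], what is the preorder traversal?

Tree insertion order: [48, 30, 39, 6, 41, 26, 29, 15]
Tree (level-order array): [48, 30, None, 6, 39, None, 26, None, 41, 15, 29]
Preorder traversal: [48, 30, 6, 26, 15, 29, 39, 41]


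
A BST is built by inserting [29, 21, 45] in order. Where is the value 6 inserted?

Starting tree (level order): [29, 21, 45]
Insertion path: 29 -> 21
Result: insert 6 as left child of 21
Final tree (level order): [29, 21, 45, 6]


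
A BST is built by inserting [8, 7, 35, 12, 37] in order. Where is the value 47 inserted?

Starting tree (level order): [8, 7, 35, None, None, 12, 37]
Insertion path: 8 -> 35 -> 37
Result: insert 47 as right child of 37
Final tree (level order): [8, 7, 35, None, None, 12, 37, None, None, None, 47]


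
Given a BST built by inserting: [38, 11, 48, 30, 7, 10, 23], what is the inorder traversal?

Tree insertion order: [38, 11, 48, 30, 7, 10, 23]
Tree (level-order array): [38, 11, 48, 7, 30, None, None, None, 10, 23]
Inorder traversal: [7, 10, 11, 23, 30, 38, 48]


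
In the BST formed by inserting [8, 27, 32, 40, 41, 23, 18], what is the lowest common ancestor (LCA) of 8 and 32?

Tree insertion order: [8, 27, 32, 40, 41, 23, 18]
Tree (level-order array): [8, None, 27, 23, 32, 18, None, None, 40, None, None, None, 41]
In a BST, the LCA of p=8, q=32 is the first node v on the
root-to-leaf path with p <= v <= q (go left if both < v, right if both > v).
Walk from root:
  at 8: 8 <= 8 <= 32, this is the LCA
LCA = 8


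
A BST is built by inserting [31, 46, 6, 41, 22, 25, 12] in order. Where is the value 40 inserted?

Starting tree (level order): [31, 6, 46, None, 22, 41, None, 12, 25]
Insertion path: 31 -> 46 -> 41
Result: insert 40 as left child of 41
Final tree (level order): [31, 6, 46, None, 22, 41, None, 12, 25, 40]


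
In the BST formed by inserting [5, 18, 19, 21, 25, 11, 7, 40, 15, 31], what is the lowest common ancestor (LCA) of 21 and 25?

Tree insertion order: [5, 18, 19, 21, 25, 11, 7, 40, 15, 31]
Tree (level-order array): [5, None, 18, 11, 19, 7, 15, None, 21, None, None, None, None, None, 25, None, 40, 31]
In a BST, the LCA of p=21, q=25 is the first node v on the
root-to-leaf path with p <= v <= q (go left if both < v, right if both > v).
Walk from root:
  at 5: both 21 and 25 > 5, go right
  at 18: both 21 and 25 > 18, go right
  at 19: both 21 and 25 > 19, go right
  at 21: 21 <= 21 <= 25, this is the LCA
LCA = 21


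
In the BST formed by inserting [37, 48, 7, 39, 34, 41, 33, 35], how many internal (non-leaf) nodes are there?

Tree built from: [37, 48, 7, 39, 34, 41, 33, 35]
Tree (level-order array): [37, 7, 48, None, 34, 39, None, 33, 35, None, 41]
Rule: An internal node has at least one child.
Per-node child counts:
  node 37: 2 child(ren)
  node 7: 1 child(ren)
  node 34: 2 child(ren)
  node 33: 0 child(ren)
  node 35: 0 child(ren)
  node 48: 1 child(ren)
  node 39: 1 child(ren)
  node 41: 0 child(ren)
Matching nodes: [37, 7, 34, 48, 39]
Count of internal (non-leaf) nodes: 5


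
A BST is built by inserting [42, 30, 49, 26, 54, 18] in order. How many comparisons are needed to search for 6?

Search path for 6: 42 -> 30 -> 26 -> 18
Found: False
Comparisons: 4


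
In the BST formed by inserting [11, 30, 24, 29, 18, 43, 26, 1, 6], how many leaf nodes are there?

Tree built from: [11, 30, 24, 29, 18, 43, 26, 1, 6]
Tree (level-order array): [11, 1, 30, None, 6, 24, 43, None, None, 18, 29, None, None, None, None, 26]
Rule: A leaf has 0 children.
Per-node child counts:
  node 11: 2 child(ren)
  node 1: 1 child(ren)
  node 6: 0 child(ren)
  node 30: 2 child(ren)
  node 24: 2 child(ren)
  node 18: 0 child(ren)
  node 29: 1 child(ren)
  node 26: 0 child(ren)
  node 43: 0 child(ren)
Matching nodes: [6, 18, 26, 43]
Count of leaf nodes: 4


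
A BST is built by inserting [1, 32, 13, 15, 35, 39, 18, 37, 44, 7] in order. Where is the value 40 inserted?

Starting tree (level order): [1, None, 32, 13, 35, 7, 15, None, 39, None, None, None, 18, 37, 44]
Insertion path: 1 -> 32 -> 35 -> 39 -> 44
Result: insert 40 as left child of 44
Final tree (level order): [1, None, 32, 13, 35, 7, 15, None, 39, None, None, None, 18, 37, 44, None, None, None, None, 40]
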